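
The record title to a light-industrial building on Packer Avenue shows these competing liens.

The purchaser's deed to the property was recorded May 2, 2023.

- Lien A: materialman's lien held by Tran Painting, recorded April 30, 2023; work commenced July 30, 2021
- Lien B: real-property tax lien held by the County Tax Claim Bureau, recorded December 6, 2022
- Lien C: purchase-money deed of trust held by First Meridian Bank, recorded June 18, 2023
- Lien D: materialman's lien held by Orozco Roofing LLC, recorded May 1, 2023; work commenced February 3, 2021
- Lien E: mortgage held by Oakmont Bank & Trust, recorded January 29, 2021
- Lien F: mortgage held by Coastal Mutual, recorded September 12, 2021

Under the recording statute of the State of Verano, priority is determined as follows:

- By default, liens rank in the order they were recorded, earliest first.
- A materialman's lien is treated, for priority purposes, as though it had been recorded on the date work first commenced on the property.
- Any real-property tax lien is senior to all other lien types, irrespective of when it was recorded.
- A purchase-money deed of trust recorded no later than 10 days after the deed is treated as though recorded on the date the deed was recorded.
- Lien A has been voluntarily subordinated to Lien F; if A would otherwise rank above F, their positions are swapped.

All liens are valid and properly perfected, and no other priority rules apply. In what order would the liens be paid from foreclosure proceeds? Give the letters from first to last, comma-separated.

B, E, D, F, A, C

Effective dates: A's effective date is July 30, 2021, when work began; C was recorded 47 days after the deed — beyond 10 days — so no relation-back applies; D relates back to February 3, 2021 (work commenced).
B, as a real-property tax lien, has superpriority and ranks first.
Remaining liens by effective date: E (January 29, 2021), D (February 3, 2021), A (July 30, 2021), F (September 12, 2021), C (June 18, 2023).
The subordination applies — A was senior to F — so A and F swap.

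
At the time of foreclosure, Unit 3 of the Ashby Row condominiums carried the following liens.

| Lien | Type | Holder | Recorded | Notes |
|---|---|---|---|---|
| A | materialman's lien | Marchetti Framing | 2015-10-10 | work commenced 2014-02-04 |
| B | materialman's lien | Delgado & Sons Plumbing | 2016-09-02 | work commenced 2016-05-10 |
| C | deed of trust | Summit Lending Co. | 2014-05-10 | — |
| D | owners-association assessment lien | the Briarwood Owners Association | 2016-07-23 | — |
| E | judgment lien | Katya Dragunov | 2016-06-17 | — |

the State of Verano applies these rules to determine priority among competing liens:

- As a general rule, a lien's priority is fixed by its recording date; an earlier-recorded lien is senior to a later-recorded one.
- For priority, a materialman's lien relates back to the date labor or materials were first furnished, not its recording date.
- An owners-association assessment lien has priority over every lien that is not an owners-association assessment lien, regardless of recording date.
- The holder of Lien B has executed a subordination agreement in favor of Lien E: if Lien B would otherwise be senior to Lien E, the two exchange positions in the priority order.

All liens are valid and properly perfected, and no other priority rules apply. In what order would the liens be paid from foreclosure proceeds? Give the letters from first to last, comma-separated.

Effective dates: A relates back to 2014-02-04 (work commenced); B relates back to 2016-05-10 (work commenced).
D is an owners-association assessment lien, so it outranks all other liens regardless of date.
Among the remaining liens, by effective date: A (2014-02-04), C (2014-05-10), B (2016-05-10), E (2016-06-17).
Because B would otherwise rank above E, the subordination swaps them.

D, A, C, E, B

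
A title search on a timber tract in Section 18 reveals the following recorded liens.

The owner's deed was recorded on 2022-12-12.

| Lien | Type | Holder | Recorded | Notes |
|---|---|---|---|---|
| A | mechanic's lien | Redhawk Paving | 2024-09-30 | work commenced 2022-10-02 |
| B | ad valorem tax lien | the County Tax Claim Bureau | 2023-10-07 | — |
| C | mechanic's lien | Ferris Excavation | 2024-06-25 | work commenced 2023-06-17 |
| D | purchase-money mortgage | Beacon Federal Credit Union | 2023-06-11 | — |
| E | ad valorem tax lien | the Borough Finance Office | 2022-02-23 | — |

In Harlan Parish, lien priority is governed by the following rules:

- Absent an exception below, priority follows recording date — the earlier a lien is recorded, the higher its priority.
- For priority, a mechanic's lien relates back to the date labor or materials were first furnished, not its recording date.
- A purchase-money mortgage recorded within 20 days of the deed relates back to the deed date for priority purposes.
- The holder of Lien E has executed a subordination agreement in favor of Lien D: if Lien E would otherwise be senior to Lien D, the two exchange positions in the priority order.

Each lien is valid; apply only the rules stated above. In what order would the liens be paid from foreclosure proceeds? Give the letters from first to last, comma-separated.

Effective dates: A's effective date is 2022-10-02, when work began; C relates back to 2023-06-17 (work commenced); D missed the 20-day window (181 days after the deed), so its recording date stands.
Ordering by effective date: E (2022-02-23), A (2022-10-02), D (2023-06-11), C (2023-06-17), B (2023-10-07).
E would otherwise be senior to D, so under the subordination agreement E and D exchange positions.

D, A, E, C, B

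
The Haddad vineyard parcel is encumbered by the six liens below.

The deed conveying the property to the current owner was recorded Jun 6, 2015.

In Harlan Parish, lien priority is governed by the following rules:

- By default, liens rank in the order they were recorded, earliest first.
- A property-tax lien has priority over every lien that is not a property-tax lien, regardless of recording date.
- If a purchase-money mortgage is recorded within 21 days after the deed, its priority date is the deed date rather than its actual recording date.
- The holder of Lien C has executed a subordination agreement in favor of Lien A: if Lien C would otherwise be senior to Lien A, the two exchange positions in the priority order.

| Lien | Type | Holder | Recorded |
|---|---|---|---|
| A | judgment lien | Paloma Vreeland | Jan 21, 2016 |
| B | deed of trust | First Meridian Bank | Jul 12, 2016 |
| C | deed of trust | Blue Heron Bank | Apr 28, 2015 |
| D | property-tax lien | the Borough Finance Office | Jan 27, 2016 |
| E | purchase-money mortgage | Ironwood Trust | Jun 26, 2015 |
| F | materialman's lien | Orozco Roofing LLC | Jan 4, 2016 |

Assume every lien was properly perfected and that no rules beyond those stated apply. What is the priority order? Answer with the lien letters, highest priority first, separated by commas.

First, effective dates: E relates back to the deed date Jun 6, 2015.
D, as a property-tax lien, has superpriority and ranks first.
Remaining liens by effective date: C (Apr 28, 2015), E (Jun 6, 2015), F (Jan 4, 2016), A (Jan 21, 2016), B (Jul 12, 2016).
The subordination applies — C was senior to A — so C and A swap.

D, A, E, F, C, B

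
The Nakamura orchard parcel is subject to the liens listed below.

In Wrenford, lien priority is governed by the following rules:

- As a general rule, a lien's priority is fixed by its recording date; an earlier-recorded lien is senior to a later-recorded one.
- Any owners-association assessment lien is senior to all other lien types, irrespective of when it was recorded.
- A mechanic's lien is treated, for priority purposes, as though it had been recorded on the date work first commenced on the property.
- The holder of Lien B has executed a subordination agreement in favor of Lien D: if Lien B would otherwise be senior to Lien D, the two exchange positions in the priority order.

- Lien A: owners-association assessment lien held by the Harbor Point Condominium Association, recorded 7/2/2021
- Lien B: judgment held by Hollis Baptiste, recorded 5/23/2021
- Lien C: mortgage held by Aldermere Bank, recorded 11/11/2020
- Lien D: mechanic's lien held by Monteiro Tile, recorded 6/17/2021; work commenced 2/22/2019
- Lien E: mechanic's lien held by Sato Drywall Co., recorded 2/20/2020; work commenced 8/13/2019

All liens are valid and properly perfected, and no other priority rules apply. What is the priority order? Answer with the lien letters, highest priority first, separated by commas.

A, D, E, C, B

Effective dates: D relates back to 2/22/2019 (work commenced); E is treated as recorded 8/13/2019, the work-commencement date.
A is an owners-association assessment lien, so it outranks all other liens regardless of date.
Ordering the rest by effective date: D (2/22/2019), E (8/13/2019), C (11/11/2020), B (5/23/2021).
B is already junior to D, so the subordination agreement changes nothing.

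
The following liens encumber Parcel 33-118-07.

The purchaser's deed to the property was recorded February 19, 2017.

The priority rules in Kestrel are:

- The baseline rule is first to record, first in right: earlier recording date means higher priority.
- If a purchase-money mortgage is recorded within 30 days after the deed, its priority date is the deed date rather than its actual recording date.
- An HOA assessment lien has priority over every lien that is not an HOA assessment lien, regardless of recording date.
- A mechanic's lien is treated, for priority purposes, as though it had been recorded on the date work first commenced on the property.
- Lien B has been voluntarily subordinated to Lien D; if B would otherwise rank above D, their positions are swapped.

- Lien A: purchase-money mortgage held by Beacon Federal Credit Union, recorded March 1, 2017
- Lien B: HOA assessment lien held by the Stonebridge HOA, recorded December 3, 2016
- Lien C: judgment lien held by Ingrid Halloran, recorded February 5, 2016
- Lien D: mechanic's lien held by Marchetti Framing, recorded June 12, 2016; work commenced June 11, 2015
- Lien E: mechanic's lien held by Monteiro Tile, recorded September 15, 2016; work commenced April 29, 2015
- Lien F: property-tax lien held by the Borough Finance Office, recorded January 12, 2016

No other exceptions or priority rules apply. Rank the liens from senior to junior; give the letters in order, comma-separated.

Adjusting effective dates: A's effective date is the deed date, February 19, 2017; D relates back to June 11, 2015 (work commenced); E is treated as recorded April 29, 2015, the work-commencement date.
B is an HOA assessment lien and takes priority over every other lien.
The other liens, earliest effective date first: E (April 29, 2015), D (June 11, 2015), F (January 12, 2016), C (February 5, 2016), A (February 19, 2017).
Because B would otherwise rank above D, the subordination swaps them.

D, E, B, F, C, A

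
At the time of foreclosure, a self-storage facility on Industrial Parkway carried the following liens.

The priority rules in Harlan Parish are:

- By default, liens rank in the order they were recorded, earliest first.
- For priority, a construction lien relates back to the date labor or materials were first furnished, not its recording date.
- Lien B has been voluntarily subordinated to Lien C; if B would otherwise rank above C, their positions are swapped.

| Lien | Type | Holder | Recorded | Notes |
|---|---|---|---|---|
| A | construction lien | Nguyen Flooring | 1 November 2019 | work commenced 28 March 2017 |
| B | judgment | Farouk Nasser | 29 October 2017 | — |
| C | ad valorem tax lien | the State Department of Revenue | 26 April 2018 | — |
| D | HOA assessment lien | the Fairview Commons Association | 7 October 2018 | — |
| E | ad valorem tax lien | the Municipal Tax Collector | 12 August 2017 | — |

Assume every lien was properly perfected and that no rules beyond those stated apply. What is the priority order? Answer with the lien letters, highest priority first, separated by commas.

A, E, C, B, D

Effective dates after the stated exceptions: A is treated as recorded 28 March 2017, the work-commencement date.
Ordering by effective date: A (28 March 2017), E (12 August 2017), B (29 October 2017), C (26 April 2018), D (7 October 2018).
Because B would otherwise rank above C, the subordination swaps them.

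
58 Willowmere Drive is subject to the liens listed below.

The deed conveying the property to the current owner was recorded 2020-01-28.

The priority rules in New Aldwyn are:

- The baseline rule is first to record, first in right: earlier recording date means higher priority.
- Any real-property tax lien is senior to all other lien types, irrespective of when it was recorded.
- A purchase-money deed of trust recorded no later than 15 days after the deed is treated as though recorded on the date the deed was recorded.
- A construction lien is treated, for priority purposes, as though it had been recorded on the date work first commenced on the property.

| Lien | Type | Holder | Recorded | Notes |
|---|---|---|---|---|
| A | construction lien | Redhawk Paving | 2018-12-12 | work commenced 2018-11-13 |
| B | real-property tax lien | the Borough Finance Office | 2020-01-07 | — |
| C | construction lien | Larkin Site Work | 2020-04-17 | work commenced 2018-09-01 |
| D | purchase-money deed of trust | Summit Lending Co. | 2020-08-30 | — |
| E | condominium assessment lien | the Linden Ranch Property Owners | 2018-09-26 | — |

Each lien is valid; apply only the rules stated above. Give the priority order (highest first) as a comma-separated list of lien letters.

Effective dates: A relates back to 2018-11-13 (work commenced); C relates back to 2018-09-01 (work commenced); D was recorded 215 days after the deed — beyond 15 days — so no relation-back applies.
B is a real-property tax lien, so it outranks all other liens regardless of date.
The other liens, earliest effective date first: C (2018-09-01), E (2018-09-26), A (2018-11-13), D (2020-08-30).

B, C, E, A, D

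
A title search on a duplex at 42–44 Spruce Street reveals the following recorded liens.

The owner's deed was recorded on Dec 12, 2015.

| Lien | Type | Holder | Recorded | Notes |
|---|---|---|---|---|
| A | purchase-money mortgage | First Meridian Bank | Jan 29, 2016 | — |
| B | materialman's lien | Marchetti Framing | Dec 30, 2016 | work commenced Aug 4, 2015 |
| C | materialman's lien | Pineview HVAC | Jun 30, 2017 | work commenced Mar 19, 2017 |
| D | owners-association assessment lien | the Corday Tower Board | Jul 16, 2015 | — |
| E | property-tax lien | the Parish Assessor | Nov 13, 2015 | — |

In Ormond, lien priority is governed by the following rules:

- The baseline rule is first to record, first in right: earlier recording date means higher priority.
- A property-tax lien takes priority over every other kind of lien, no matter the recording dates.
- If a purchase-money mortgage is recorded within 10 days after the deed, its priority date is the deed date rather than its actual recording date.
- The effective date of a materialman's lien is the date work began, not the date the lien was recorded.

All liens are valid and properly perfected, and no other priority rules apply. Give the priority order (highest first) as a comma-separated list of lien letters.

Adjusting effective dates: A missed the 10-day window (48 days after the deed), so its recording date stands; B is treated as recorded Aug 4, 2015, the work-commencement date; C relates back to Mar 19, 2017 (work commenced).
As a property-tax lien, E is senior to every other lien.
The other liens, earliest effective date first: D (Jul 16, 2015), B (Aug 4, 2015), A (Jan 29, 2016), C (Mar 19, 2017).

E, D, B, A, C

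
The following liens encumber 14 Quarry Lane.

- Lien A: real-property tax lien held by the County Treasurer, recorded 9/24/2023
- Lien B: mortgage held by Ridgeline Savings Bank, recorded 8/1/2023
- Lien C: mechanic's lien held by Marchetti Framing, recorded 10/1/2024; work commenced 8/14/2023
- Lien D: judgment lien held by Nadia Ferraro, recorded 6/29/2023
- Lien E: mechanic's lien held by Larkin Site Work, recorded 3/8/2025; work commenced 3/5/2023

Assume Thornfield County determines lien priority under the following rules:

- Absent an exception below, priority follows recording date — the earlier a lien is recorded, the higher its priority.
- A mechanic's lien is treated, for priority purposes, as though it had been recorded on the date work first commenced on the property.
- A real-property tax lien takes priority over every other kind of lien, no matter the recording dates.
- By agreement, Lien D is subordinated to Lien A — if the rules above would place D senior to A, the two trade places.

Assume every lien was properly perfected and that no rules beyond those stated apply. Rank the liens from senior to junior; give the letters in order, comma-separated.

A, E, D, B, C

Effective dates: C relates back to 8/14/2023 (work commenced); E is treated as recorded 3/5/2023, the work-commencement date.
As a real-property tax lien, A is senior to every other lien.
The other liens, earliest effective date first: E (3/5/2023), D (6/29/2023), B (8/1/2023), C (8/14/2023).
Since D is not senior to A, the subordination leaves the order unchanged.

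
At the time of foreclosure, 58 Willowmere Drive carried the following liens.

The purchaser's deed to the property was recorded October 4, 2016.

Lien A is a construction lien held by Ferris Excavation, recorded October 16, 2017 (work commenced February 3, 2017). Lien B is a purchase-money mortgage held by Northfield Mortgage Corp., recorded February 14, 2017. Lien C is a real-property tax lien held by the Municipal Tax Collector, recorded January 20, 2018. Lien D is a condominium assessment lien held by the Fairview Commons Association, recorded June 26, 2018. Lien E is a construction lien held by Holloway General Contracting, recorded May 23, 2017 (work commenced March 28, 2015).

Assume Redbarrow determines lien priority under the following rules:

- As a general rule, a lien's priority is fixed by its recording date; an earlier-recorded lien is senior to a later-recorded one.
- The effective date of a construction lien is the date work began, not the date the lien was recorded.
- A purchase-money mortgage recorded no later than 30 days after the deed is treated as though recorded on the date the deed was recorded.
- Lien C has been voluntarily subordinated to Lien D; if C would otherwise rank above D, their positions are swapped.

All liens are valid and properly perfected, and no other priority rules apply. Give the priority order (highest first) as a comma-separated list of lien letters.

First, effective dates: A is treated as recorded February 3, 2017, the work-commencement date; B was recorded 133 days after the deed — beyond 30 days — so no relation-back applies; E relates back to March 28, 2015 (work commenced).
By effective date, earliest first: E (March 28, 2015), A (February 3, 2017), B (February 14, 2017), C (January 20, 2018), D (June 26, 2018).
C would otherwise be senior to D, so under the subordination agreement C and D exchange positions.

E, A, B, D, C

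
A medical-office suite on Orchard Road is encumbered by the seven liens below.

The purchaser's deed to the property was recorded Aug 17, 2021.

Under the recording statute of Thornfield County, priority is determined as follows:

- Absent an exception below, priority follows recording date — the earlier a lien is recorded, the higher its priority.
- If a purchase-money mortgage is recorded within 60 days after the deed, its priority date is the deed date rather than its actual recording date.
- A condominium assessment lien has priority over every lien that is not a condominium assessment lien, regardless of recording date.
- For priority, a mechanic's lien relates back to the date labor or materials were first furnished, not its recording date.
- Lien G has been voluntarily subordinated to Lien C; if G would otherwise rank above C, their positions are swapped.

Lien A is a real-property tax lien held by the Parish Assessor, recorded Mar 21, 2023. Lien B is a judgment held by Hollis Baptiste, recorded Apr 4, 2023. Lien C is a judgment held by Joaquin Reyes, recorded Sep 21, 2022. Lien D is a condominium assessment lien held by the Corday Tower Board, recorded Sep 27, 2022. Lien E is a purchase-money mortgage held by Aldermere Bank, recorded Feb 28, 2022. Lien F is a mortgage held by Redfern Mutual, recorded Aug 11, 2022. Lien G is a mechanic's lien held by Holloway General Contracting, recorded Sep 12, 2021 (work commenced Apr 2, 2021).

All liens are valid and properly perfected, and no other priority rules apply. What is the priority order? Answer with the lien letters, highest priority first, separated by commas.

D, C, E, F, G, A, B

Effective dates: E was recorded 195 days after the deed, outside the 60-day window, so it keeps its recording date; G relates back to Apr 2, 2021 (work commenced).
As a condominium assessment lien, D is senior to every other lien.
Ordering the rest by effective date: G (Apr 2, 2021), E (Feb 28, 2022), F (Aug 11, 2022), C (Sep 21, 2022), A (Mar 21, 2023), B (Apr 4, 2023).
The subordination applies — G was senior to C — so G and C swap.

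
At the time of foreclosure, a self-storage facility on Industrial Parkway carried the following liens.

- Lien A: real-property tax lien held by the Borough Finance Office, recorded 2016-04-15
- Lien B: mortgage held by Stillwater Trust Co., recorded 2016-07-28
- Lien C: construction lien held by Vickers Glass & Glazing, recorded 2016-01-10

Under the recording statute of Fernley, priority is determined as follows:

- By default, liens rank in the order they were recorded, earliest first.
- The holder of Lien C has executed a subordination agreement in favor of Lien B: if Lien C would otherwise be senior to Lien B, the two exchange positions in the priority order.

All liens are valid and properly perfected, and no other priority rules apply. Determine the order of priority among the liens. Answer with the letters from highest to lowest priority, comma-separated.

By effective date, earliest first: C (2016-01-10), A (2016-04-15), B (2016-07-28).
Because C would otherwise rank above B, the subordination swaps them.

B, A, C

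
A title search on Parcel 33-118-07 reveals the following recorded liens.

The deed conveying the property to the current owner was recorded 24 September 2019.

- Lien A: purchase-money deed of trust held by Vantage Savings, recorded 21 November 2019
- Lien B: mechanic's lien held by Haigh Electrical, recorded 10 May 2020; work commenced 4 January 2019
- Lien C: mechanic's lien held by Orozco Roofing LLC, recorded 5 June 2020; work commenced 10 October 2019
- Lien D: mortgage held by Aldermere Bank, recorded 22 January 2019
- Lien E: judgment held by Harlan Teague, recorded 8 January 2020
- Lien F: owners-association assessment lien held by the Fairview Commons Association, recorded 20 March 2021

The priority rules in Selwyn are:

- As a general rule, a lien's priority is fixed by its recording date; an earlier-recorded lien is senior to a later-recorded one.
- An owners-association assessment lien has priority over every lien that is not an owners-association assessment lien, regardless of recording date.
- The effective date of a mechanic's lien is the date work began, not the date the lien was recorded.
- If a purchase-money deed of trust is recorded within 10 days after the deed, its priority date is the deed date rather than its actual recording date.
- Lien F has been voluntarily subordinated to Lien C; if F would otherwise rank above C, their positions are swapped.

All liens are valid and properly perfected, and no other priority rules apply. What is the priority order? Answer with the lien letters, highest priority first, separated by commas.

C, B, D, F, A, E

Adjusting effective dates: A missed the 10-day window (58 days after the deed), so its recording date stands; B's effective date is 4 January 2019, when work began; C's effective date is 10 October 2019, when work began.
As an owners-association assessment lien, F is senior to every other lien.
The other liens, earliest effective date first: B (4 January 2019), D (22 January 2019), C (10 October 2019), A (21 November 2019), E (8 January 2020).
The subordination applies — F was senior to C — so F and C swap.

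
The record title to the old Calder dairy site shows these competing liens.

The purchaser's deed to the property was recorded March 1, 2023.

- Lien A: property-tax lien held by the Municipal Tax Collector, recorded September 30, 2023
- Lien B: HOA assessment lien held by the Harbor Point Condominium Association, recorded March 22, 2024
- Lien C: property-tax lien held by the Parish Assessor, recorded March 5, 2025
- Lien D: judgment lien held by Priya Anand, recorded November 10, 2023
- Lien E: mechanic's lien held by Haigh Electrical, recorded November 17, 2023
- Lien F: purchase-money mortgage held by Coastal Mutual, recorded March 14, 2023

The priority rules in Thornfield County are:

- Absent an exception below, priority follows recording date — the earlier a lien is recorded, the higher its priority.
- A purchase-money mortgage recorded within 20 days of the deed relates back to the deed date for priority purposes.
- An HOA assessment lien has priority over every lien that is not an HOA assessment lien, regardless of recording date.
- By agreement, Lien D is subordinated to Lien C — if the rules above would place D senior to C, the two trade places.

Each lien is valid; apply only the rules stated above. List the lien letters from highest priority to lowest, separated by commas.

B, F, A, C, E, D

Adjusting effective dates: F relates back to the deed date March 1, 2023.
B, as an HOA assessment lien, has superpriority and ranks first.
Among the remaining liens, by effective date: F (March 1, 2023), A (September 30, 2023), D (November 10, 2023), E (November 17, 2023), C (March 5, 2025).
Because D would otherwise rank above C, the subordination swaps them.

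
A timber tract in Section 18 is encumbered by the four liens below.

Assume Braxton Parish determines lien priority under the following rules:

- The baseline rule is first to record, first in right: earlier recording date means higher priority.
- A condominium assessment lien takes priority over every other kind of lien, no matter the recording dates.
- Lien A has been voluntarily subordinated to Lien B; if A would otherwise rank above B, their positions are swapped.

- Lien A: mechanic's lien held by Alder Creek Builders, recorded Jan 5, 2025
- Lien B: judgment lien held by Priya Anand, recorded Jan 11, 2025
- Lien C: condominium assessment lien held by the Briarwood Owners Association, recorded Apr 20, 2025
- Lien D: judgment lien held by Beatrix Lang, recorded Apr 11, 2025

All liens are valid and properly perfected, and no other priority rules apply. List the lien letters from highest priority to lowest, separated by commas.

C, B, A, D

As a condominium assessment lien, C is senior to every other lien.
Among the remaining liens, by effective date: A (Jan 5, 2025), B (Jan 11, 2025), D (Apr 11, 2025).
A is senior to B before the subordination, so the two trade places.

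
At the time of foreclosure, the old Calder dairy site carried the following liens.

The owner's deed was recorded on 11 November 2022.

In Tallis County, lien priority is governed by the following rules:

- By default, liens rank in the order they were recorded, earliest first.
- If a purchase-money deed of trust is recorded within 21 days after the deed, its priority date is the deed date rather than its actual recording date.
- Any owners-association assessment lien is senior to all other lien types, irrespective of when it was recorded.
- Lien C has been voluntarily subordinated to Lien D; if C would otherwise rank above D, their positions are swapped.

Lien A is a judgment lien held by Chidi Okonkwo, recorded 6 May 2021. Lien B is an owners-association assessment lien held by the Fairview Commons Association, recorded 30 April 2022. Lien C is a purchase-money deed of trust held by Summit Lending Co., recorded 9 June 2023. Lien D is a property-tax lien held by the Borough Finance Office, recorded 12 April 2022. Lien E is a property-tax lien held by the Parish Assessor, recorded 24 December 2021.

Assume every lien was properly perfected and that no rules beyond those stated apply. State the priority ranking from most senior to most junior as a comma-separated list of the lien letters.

B, A, E, D, C

Effective dates after the stated exceptions: C was recorded 210 days after the deed — beyond 21 days — so no relation-back applies.
B is an owners-association assessment lien and takes priority over every other lien.
The other liens, earliest effective date first: A (6 May 2021), E (24 December 2021), D (12 April 2022), C (9 June 2023).
C already ranks below D; the subordination has no effect.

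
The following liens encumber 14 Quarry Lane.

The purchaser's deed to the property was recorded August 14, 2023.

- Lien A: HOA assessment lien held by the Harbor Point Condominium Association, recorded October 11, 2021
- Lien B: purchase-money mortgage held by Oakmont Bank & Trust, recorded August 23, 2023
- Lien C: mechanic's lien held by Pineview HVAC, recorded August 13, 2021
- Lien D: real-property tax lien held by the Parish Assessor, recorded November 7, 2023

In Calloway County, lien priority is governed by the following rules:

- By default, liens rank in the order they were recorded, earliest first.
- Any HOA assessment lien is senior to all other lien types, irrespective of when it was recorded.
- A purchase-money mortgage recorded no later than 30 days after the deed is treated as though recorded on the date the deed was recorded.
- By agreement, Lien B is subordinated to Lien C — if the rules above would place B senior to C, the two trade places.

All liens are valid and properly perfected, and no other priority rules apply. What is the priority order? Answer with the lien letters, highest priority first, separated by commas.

Adjusting effective dates: B's effective date is the deed date, August 14, 2023.
A, as an HOA assessment lien, has superpriority and ranks first.
The other liens, earliest effective date first: C (August 13, 2021), B (August 14, 2023), D (November 7, 2023).
B already ranks below C; the subordination has no effect.

A, C, B, D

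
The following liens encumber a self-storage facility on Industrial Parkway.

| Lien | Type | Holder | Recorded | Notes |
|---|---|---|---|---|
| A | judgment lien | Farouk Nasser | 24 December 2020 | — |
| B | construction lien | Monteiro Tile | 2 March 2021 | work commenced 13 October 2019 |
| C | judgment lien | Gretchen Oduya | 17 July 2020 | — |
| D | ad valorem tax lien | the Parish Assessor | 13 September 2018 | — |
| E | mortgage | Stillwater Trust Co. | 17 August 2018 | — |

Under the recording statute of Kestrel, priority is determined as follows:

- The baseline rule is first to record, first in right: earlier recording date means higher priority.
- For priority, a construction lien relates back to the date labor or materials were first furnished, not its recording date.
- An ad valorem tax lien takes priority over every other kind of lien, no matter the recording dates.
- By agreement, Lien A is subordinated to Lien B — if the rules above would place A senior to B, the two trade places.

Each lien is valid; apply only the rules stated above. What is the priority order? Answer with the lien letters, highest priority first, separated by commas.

D, E, B, C, A

Effective dates: B's effective date is 13 October 2019, when work began.
As an ad valorem tax lien, D is senior to every other lien.
Ordering the rest by effective date: E (17 August 2018), B (13 October 2019), C (17 July 2020), A (24 December 2020).
A already ranks below B; the subordination has no effect.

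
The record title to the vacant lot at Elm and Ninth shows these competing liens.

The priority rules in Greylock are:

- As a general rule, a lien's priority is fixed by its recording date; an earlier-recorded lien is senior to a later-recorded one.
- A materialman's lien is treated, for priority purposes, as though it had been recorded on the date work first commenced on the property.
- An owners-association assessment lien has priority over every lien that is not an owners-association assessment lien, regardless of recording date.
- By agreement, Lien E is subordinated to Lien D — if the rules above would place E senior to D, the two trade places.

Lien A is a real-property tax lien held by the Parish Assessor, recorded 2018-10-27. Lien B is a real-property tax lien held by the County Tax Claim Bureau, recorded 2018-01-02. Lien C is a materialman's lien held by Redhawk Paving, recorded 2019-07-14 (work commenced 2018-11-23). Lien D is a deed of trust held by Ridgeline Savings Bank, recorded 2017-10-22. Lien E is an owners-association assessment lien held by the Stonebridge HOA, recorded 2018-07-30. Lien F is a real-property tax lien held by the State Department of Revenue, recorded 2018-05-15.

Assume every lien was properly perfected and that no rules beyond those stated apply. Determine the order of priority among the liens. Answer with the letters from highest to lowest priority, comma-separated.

First, effective dates: C's effective date is 2018-11-23, when work began.
E, as an owners-association assessment lien, has superpriority and ranks first.
Remaining liens by effective date: D (2017-10-22), B (2018-01-02), F (2018-05-15), A (2018-10-27), C (2018-11-23).
Because E would otherwise rank above D, the subordination swaps them.

D, E, B, F, A, C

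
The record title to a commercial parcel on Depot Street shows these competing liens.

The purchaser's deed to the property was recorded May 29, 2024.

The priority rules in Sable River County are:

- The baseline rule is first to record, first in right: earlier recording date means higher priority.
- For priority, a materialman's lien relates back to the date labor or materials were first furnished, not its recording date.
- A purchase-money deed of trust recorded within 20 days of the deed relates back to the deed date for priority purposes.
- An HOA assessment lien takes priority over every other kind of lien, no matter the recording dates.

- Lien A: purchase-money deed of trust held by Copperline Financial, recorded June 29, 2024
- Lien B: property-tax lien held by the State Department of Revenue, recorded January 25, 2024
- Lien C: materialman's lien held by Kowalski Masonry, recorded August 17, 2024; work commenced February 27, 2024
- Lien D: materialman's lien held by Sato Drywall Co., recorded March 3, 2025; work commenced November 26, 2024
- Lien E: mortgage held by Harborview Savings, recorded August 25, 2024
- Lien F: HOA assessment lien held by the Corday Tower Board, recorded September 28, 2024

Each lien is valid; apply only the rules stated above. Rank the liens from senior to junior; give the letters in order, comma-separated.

Effective dates after the stated exceptions: A missed the 20-day window (31 days after the deed), so its recording date stands; C is treated as recorded February 27, 2024, the work-commencement date; D relates back to November 26, 2024 (work commenced).
As an HOA assessment lien, F is senior to every other lien.
The other liens, earliest effective date first: B (January 25, 2024), C (February 27, 2024), A (June 29, 2024), E (August 25, 2024), D (November 26, 2024).

F, B, C, A, E, D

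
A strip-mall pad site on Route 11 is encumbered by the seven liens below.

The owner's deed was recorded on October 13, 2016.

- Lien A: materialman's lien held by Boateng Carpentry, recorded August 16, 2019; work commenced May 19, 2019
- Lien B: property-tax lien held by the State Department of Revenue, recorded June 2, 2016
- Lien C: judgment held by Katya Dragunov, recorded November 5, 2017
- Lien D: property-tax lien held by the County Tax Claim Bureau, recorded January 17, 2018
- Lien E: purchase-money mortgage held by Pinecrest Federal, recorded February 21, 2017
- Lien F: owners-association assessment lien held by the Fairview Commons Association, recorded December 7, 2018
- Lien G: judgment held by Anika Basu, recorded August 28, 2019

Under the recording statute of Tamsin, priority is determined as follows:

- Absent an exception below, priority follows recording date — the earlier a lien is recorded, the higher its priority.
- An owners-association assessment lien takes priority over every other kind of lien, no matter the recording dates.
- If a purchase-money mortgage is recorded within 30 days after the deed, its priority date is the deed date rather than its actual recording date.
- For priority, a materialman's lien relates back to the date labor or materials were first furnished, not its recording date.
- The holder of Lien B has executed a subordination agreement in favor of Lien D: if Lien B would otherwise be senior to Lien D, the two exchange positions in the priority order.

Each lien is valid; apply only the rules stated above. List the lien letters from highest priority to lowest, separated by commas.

F, D, E, C, B, A, G

First, effective dates: A relates back to May 19, 2019 (work commenced); E was recorded 131 days after the deed, outside the 30-day window, so it keeps its recording date.
F is an owners-association assessment lien, so it outranks all other liens regardless of date.
The other liens, earliest effective date first: B (June 2, 2016), E (February 21, 2017), C (November 5, 2017), D (January 17, 2018), A (May 19, 2019), G (August 28, 2019).
Because B would otherwise rank above D, the subordination swaps them.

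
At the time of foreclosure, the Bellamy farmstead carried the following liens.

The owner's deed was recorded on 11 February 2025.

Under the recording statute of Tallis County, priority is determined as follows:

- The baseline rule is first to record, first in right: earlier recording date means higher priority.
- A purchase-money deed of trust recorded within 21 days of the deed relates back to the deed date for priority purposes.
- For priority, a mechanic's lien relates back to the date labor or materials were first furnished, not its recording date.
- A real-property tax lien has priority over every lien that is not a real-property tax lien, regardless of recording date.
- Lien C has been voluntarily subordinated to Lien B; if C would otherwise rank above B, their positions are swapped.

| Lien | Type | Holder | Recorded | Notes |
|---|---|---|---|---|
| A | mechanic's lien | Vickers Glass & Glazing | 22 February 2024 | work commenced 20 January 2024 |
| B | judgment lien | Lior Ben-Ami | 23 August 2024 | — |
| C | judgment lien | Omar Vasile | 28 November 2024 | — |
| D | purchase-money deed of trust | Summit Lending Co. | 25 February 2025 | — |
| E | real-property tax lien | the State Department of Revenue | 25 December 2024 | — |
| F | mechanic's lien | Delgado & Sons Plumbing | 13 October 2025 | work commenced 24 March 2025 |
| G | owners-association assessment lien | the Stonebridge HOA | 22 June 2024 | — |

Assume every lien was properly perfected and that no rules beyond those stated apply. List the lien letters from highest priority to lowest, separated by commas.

Adjusting effective dates: A relates back to 20 January 2024 (work commenced); D's effective date is the deed date, 11 February 2025; F relates back to 24 March 2025 (work commenced).
As a real-property tax lien, E is senior to every other lien.
The other liens, earliest effective date first: A (20 January 2024), G (22 June 2024), B (23 August 2024), C (28 November 2024), D (11 February 2025), F (24 March 2025).
C is already junior to B, so the subordination agreement changes nothing.

E, A, G, B, C, D, F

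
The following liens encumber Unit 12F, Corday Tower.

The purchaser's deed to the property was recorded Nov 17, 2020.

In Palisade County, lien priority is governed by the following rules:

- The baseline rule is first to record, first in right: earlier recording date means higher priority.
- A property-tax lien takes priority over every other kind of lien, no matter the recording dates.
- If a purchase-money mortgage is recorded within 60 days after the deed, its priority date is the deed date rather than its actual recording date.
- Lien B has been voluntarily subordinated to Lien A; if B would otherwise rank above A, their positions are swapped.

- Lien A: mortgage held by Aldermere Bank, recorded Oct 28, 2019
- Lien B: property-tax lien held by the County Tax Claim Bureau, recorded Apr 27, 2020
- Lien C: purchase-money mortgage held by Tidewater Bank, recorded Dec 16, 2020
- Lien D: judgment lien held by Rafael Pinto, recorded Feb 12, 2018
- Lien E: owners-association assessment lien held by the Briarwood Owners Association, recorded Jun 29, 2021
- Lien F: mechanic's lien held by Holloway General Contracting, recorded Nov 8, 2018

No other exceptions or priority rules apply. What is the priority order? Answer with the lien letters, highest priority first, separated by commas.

Effective dates: C was recorded within the 60-day window, so its effective date is the deed date Nov 17, 2020.
B is a property-tax lien, so it outranks all other liens regardless of date.
Among the remaining liens, by effective date: D (Feb 12, 2018), F (Nov 8, 2018), A (Oct 28, 2019), C (Nov 17, 2020), E (Jun 29, 2021).
B would otherwise be senior to A, so under the subordination agreement B and A exchange positions.

A, D, F, B, C, E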